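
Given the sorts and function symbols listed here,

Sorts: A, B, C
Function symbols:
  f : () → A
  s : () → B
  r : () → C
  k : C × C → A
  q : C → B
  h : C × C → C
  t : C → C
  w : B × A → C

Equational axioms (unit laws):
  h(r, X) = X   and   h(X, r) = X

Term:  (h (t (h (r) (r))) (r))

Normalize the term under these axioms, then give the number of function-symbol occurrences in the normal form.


size = 2

1. (h (t (h (r) (r))) (r))  →  (t (h (r) (r)))
2. (t (h (r) (r)))  →  (t (r))
normal form: (t (r))


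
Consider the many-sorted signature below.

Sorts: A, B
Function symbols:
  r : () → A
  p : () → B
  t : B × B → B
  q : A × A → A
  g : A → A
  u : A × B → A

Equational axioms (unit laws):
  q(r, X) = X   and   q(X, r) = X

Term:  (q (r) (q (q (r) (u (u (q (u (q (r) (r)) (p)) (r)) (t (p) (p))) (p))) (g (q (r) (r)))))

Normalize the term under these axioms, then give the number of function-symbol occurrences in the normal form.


size = 12

1. (q (r) (q (q (r) (u (u (q (u (q (r) (r)) (p)) (r)) (t (p) (p))) (p))) (g (q (r) (r)))))  →  (q (q (r) (u (u (q (u (q (r) (r)) (p)) (r)) (t (p) (p))) (p))) (g (q (r) (r))))
2. (q (q (r) (u (u (q (u (q (r) (r)) (p)) (r)) (t (p) (p))) (p))) (g (q (r) (r))))  →  (q (u (u (q (u (q (r) (r)) (p)) (r)) (t (p) (p))) (p)) (g (q (r) (r))))
3. (q (u (u (q (u (q (r) (r)) (p)) (r)) (t (p) (p))) (p)) (g (q (r) (r))))  →  (q (u (u (u (q (r) (r)) (p)) (t (p) (p))) (p)) (g (q (r) (r))))
4. (q (u (u (u (q (r) (r)) (p)) (t (p) (p))) (p)) (g (q (r) (r))))  →  (q (u (u (u (r) (p)) (t (p) (p))) (p)) (g (q (r) (r))))
5. (q (u (u (u (r) (p)) (t (p) (p))) (p)) (g (q (r) (r))))  →  (q (u (u (u (r) (p)) (t (p) (p))) (p)) (g (r)))
normal form: (q (u (u (u (r) (p)) (t (p) (p))) (p)) (g (r)))


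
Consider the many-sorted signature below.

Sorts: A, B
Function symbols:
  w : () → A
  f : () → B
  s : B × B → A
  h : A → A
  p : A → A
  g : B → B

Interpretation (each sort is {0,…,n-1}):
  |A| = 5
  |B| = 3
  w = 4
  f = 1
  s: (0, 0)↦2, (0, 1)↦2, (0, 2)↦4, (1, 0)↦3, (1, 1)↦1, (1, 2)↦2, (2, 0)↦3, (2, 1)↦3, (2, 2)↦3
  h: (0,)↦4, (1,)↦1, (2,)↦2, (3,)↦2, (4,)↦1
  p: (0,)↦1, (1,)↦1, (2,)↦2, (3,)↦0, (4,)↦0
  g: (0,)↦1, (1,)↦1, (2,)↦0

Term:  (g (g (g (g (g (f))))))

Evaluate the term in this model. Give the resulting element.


value = 1

  f = 1
  (g (f)) = g(1,) = 1
  (g (g (f))) = g(1,) = 1
  (g (g (g (f)))) = g(1,) = 1
  (g (g (g (g (f))))) = g(1,) = 1
  (g (g (g (g (g (f)))))) = g(1,) = 1


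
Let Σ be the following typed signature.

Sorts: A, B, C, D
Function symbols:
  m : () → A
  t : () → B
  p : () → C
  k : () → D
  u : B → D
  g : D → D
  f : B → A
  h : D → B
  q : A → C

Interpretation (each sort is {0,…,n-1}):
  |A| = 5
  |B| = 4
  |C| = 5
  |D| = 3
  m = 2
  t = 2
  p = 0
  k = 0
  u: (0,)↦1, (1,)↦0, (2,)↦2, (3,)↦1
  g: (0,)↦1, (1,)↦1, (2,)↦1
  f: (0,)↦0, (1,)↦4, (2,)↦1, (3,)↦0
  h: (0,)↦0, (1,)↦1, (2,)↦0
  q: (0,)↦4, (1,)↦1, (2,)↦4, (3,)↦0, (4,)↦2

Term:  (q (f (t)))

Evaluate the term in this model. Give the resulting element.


  t = 2
  (f (t)) = f(2,) = 1
  (q (f (t))) = q(1,) = 1

value = 1


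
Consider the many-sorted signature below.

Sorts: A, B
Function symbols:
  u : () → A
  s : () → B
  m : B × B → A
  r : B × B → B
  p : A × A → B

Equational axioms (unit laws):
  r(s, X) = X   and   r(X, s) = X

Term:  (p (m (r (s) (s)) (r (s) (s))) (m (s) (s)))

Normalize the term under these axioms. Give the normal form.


1. (p (m (r (s) (s)) (r (s) (s))) (m (s) (s)))  →  (p (m (s) (r (s) (s))) (m (s) (s)))
2. (p (m (s) (r (s) (s))) (m (s) (s)))  →  (p (m (s) (s)) (m (s) (s)))

normal form = (p (m (s) (s)) (m (s) (s)))


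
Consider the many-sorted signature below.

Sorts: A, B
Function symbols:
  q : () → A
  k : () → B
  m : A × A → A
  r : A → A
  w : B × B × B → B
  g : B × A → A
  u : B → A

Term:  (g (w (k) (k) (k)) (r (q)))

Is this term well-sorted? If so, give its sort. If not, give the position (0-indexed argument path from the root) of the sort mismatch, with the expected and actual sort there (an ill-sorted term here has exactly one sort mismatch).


well-sorted; sort = A

    (k) : B
    (k) : B
    (k) : B
  (w (k) (k) (k)) : B
    (q) : A
  (r (q)) : A
(g (w (k) (k) (k)) (r (q))) : A


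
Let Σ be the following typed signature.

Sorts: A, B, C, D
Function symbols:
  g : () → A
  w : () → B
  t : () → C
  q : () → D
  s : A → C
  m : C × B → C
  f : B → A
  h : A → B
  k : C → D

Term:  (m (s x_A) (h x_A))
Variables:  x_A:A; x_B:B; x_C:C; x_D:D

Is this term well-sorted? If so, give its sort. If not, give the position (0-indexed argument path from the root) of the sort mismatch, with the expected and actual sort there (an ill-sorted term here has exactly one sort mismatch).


well-sorted; sort = C

    x_A : A
  (s x_A) : C
    x_A : A
  (h x_A) : B
(m (s x_A) (h x_A)) : C


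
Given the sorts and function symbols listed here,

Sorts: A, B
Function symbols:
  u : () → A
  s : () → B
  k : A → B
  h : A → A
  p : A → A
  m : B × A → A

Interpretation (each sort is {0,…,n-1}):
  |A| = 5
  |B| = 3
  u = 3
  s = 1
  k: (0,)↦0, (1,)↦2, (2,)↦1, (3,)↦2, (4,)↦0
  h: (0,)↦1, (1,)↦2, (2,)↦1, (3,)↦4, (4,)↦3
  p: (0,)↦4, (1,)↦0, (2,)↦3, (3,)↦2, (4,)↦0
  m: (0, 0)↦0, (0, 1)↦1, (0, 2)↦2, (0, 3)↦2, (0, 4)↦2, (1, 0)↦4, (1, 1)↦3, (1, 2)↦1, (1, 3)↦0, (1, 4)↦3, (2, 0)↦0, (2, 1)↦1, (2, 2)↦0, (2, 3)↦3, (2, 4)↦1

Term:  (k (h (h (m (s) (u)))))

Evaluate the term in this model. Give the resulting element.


  s = 1
  u = 3
  (m (s) (u)) = m(1, 3) = 0
  (h (m (s) (u))) = h(0,) = 1
  (h (h (m (s) (u)))) = h(1,) = 2
  (k (h (h (m (s) (u))))) = k(2,) = 1

value = 1


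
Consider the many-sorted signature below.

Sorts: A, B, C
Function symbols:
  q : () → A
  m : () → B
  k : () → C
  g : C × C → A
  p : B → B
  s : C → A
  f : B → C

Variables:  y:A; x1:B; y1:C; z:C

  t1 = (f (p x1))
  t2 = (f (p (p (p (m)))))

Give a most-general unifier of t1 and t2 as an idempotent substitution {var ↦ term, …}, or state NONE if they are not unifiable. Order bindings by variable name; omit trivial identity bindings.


{x1 ↦ (p (p (m)))}


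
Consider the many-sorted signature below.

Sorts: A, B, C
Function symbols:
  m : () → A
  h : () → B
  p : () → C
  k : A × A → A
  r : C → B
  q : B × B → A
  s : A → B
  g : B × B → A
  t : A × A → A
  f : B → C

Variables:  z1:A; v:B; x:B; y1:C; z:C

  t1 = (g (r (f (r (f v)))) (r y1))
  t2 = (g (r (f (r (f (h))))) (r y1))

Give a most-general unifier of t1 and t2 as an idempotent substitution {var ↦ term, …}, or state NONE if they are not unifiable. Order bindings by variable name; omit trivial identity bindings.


{v ↦ (h)}


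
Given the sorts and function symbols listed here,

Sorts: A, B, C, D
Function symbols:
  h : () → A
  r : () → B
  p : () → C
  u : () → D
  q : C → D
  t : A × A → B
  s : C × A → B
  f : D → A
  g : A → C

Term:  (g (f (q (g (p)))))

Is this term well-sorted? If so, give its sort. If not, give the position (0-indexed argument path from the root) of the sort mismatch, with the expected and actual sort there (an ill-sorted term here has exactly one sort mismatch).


        (p) : C
      (g (p)) : ✗ arg 0 at [0, 0, 0, 0] has sort C, expected A

ill-sorted at position [0, 0, 0, 0]: expected A, got C


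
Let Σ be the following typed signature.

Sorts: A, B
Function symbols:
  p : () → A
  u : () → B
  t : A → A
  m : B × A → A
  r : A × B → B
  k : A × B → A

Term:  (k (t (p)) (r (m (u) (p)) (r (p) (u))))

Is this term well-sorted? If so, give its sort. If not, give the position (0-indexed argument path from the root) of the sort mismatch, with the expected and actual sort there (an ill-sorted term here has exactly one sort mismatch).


    (p) : A
  (t (p)) : A
      (u) : B
      (p) : A
    (m (u) (p)) : A
      (p) : A
      (u) : B
    (r (p) (u)) : B
  (r (m (u) (p)) (r (p) (u))) : B
(k (t (p)) (r (m (u) (p)) (r (p) (u)))) : A

well-sorted; sort = A


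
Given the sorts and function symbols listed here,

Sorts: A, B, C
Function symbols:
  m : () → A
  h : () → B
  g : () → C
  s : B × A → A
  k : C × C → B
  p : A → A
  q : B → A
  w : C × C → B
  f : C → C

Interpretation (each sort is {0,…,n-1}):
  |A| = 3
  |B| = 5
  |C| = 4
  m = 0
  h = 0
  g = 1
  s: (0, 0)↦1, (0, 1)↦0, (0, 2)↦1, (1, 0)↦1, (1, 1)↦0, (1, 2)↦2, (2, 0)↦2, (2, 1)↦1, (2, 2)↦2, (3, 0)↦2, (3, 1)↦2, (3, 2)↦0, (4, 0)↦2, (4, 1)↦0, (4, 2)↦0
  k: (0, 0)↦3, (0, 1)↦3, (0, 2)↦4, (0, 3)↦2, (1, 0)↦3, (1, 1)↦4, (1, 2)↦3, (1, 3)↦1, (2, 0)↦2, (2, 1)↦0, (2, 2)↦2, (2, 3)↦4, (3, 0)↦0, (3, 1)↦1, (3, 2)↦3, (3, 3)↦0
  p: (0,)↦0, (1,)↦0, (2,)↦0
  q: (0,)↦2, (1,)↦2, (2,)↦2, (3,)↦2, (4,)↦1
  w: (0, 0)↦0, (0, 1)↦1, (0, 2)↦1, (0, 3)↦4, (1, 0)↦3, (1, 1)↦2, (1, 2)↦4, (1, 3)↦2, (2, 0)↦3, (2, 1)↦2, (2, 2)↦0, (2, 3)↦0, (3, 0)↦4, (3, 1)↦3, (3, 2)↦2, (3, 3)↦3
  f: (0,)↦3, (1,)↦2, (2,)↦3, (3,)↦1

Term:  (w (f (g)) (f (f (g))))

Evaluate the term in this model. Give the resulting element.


  g = 1
  (f (g)) = f(1,) = 2
  g = 1
  (f (g)) = f(1,) = 2
  (f (f (g))) = f(2,) = 3
  (w (f (g)) (f (f (g)))) = w(2, 3) = 0

value = 0


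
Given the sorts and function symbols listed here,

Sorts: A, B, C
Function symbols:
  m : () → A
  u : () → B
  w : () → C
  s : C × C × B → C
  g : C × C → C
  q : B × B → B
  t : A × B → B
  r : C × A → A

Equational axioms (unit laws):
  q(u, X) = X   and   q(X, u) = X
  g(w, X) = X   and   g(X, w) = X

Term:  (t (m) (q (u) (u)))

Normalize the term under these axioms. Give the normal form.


normal form = (t (m) (u))

1. (t (m) (q (u) (u)))  →  (t (m) (u))


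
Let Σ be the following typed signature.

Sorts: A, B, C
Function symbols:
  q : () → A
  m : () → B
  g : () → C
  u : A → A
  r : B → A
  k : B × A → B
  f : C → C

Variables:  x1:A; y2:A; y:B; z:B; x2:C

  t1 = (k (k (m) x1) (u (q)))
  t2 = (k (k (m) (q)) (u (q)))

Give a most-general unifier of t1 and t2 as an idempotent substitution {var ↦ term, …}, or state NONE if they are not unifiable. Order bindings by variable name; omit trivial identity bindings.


{x1 ↦ (q)}


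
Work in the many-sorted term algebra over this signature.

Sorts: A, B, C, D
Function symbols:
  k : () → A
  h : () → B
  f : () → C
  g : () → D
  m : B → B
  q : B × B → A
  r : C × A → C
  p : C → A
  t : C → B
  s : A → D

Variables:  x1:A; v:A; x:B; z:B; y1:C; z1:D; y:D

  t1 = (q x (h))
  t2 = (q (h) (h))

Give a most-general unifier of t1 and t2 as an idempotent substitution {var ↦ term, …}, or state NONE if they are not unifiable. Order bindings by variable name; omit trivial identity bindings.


{x ↦ (h)}


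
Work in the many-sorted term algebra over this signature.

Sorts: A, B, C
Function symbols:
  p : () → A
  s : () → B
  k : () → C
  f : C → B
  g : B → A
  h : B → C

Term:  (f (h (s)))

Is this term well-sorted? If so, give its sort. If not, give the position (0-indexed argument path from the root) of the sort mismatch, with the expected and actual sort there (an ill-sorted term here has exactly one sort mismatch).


well-sorted; sort = B

    (s) : B
  (h (s)) : C
(f (h (s))) : B


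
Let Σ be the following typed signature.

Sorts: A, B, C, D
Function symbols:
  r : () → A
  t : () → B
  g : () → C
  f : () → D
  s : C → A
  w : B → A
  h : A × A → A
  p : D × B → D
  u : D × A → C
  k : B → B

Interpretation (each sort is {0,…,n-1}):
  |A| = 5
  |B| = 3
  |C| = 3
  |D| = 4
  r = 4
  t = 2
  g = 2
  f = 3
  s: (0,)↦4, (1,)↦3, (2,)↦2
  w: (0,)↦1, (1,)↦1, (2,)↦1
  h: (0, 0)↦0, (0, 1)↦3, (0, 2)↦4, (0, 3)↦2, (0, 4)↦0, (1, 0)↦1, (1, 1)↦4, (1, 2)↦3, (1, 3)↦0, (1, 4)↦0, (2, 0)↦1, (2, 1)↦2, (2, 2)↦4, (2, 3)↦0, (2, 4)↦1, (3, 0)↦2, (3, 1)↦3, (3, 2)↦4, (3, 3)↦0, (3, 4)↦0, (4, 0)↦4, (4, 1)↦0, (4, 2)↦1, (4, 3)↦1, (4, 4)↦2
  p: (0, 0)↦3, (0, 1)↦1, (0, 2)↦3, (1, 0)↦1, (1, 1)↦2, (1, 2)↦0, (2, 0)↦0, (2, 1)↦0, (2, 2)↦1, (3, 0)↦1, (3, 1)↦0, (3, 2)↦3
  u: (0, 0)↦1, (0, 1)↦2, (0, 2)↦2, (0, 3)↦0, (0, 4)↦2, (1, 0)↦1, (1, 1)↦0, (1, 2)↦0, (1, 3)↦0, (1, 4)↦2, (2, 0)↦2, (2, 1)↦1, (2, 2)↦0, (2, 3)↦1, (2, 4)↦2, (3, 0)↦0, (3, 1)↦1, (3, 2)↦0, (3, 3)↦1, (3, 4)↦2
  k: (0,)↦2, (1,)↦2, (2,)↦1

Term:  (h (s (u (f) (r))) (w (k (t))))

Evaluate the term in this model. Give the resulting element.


value = 2

  f = 3
  r = 4
  (u (f) (r)) = u(3, 4) = 2
  (s (u (f) (r))) = s(2,) = 2
  t = 2
  (k (t)) = k(2,) = 1
  (w (k (t))) = w(1,) = 1
  (h (s (u (f) (r))) (w (k (t)))) = h(2, 1) = 2


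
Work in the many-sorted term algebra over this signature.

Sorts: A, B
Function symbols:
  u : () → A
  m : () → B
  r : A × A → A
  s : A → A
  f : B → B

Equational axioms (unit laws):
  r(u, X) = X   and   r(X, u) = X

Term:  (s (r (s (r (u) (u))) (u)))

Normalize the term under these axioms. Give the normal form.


normal form = (s (s (u)))

1. (s (r (s (r (u) (u))) (u)))  →  (s (s (r (u) (u))))
2. (s (s (r (u) (u))))  →  (s (s (u)))


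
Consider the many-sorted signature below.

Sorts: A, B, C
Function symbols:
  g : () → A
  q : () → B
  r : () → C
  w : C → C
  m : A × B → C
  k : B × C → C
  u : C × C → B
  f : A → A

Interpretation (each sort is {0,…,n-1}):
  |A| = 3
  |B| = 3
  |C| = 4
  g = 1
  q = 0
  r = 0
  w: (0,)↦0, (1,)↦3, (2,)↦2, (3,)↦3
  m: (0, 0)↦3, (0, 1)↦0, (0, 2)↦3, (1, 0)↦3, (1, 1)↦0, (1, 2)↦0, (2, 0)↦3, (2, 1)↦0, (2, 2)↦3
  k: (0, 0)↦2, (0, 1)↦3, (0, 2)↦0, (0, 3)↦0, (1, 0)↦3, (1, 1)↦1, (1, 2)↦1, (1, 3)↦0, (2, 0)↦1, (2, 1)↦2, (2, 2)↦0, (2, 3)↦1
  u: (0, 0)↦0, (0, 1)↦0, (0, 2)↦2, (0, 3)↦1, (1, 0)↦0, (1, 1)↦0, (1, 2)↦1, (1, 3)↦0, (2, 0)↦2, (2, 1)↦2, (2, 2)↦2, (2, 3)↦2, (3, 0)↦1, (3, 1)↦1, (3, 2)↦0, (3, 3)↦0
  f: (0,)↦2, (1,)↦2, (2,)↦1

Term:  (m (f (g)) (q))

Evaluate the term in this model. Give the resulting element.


value = 3

  g = 1
  (f (g)) = f(1,) = 2
  q = 0
  (m (f (g)) (q)) = m(2, 0) = 3


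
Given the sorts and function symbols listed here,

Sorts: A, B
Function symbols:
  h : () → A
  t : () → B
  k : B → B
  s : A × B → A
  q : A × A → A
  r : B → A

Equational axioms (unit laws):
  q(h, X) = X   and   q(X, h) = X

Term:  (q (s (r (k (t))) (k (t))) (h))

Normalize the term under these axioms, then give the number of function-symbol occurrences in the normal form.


size = 6

1. (q (s (r (k (t))) (k (t))) (h))  →  (s (r (k (t))) (k (t)))
normal form: (s (r (k (t))) (k (t)))


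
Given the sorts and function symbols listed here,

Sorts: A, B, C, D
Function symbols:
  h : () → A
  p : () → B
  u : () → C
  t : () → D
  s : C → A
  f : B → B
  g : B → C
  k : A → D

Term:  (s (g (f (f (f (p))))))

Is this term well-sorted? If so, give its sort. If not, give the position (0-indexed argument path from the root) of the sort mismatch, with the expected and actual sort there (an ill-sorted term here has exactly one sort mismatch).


          (p) : B
        (f (p)) : B
      (f (f (p))) : B
    (f (f (f (p)))) : B
  (g (f (f (f (p))))) : C
(s (g (f (f (f (p)))))) : A

well-sorted; sort = A


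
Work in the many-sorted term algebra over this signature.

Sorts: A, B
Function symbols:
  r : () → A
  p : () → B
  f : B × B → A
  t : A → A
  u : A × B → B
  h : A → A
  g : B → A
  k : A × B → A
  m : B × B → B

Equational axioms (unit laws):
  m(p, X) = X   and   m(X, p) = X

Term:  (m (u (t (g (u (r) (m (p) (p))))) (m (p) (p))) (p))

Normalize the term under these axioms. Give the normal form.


1. (m (u (t (g (u (r) (m (p) (p))))) (m (p) (p))) (p))  →  (u (t (g (u (r) (m (p) (p))))) (m (p) (p)))
2. (u (t (g (u (r) (m (p) (p))))) (m (p) (p)))  →  (u (t (g (u (r) (p)))) (m (p) (p)))
3. (u (t (g (u (r) (p)))) (m (p) (p)))  →  (u (t (g (u (r) (p)))) (p))

normal form = (u (t (g (u (r) (p)))) (p))


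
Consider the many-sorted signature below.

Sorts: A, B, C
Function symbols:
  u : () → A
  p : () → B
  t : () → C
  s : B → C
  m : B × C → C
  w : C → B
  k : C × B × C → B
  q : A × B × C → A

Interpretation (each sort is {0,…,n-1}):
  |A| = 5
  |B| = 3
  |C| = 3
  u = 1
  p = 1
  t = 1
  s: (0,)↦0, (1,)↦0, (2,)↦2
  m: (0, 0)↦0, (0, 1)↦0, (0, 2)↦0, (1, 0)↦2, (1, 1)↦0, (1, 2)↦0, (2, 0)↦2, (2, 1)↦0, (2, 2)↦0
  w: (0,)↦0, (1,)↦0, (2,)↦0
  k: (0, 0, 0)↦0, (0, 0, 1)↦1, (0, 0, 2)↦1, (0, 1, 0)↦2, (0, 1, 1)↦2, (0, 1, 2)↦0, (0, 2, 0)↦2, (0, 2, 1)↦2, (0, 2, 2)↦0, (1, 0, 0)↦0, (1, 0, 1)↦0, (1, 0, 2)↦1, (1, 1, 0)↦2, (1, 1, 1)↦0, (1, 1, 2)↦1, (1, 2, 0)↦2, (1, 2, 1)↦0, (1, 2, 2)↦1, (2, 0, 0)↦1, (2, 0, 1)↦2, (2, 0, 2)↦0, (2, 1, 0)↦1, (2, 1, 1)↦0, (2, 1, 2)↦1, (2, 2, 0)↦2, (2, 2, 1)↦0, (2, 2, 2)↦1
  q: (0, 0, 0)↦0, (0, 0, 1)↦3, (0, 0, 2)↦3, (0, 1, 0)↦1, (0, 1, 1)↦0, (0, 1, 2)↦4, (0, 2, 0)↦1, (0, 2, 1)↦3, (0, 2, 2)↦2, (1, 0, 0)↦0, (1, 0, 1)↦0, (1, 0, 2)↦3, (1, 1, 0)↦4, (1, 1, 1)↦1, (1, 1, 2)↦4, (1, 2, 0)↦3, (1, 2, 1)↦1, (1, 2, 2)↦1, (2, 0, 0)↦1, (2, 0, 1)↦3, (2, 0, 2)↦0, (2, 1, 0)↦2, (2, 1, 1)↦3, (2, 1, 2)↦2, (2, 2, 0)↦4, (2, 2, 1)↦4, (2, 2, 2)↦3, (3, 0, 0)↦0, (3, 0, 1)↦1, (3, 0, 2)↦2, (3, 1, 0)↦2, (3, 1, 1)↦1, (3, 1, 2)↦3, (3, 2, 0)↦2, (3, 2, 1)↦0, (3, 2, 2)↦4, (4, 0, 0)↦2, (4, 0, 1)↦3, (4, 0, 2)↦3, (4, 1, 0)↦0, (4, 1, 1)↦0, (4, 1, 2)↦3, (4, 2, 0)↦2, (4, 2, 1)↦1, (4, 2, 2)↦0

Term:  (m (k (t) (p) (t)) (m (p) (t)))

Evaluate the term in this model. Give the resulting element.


  t = 1
  p = 1
  t = 1
  (k (t) (p) (t)) = k(1, 1, 1) = 0
  p = 1
  t = 1
  (m (p) (t)) = m(1, 1) = 0
  (m (k (t) (p) (t)) (m (p) (t))) = m(0, 0) = 0

value = 0


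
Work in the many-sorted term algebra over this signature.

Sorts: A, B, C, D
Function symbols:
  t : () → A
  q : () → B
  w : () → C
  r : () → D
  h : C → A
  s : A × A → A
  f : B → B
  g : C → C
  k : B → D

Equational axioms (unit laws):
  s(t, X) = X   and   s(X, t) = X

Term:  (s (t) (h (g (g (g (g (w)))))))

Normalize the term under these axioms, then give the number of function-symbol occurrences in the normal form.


size = 6

1. (s (t) (h (g (g (g (g (w)))))))  →  (h (g (g (g (g (w))))))
normal form: (h (g (g (g (g (w))))))


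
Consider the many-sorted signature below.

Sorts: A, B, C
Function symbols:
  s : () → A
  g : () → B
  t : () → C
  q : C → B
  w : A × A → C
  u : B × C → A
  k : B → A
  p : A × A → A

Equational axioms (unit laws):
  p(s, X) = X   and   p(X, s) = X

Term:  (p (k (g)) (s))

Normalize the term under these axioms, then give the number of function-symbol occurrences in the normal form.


1. (p (k (g)) (s))  →  (k (g))
normal form: (k (g))

size = 2


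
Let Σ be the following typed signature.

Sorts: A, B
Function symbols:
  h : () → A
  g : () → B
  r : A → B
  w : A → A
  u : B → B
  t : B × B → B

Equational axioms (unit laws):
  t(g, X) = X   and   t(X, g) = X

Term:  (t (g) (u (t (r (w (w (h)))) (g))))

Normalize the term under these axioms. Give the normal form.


normal form = (u (r (w (w (h)))))

1. (t (g) (u (t (r (w (w (h)))) (g))))  →  (u (t (r (w (w (h)))) (g)))
2. (u (t (r (w (w (h)))) (g)))  →  (u (r (w (w (h)))))


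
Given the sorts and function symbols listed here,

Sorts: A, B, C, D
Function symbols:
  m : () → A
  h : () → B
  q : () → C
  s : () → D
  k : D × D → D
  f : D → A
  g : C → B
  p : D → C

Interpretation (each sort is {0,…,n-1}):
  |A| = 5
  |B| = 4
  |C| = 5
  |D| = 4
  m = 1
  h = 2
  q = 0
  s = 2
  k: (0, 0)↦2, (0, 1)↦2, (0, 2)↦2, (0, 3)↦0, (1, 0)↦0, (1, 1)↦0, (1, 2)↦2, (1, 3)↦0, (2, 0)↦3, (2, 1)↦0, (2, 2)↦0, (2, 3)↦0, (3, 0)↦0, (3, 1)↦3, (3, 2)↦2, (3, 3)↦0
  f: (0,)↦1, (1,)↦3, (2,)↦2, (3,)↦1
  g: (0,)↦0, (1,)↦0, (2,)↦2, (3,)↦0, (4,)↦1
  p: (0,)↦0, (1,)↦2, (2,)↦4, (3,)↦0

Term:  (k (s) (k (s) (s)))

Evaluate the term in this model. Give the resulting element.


  s = 2
  s = 2
  s = 2
  (k (s) (s)) = k(2, 2) = 0
  (k (s) (k (s) (s))) = k(2, 0) = 3

value = 3


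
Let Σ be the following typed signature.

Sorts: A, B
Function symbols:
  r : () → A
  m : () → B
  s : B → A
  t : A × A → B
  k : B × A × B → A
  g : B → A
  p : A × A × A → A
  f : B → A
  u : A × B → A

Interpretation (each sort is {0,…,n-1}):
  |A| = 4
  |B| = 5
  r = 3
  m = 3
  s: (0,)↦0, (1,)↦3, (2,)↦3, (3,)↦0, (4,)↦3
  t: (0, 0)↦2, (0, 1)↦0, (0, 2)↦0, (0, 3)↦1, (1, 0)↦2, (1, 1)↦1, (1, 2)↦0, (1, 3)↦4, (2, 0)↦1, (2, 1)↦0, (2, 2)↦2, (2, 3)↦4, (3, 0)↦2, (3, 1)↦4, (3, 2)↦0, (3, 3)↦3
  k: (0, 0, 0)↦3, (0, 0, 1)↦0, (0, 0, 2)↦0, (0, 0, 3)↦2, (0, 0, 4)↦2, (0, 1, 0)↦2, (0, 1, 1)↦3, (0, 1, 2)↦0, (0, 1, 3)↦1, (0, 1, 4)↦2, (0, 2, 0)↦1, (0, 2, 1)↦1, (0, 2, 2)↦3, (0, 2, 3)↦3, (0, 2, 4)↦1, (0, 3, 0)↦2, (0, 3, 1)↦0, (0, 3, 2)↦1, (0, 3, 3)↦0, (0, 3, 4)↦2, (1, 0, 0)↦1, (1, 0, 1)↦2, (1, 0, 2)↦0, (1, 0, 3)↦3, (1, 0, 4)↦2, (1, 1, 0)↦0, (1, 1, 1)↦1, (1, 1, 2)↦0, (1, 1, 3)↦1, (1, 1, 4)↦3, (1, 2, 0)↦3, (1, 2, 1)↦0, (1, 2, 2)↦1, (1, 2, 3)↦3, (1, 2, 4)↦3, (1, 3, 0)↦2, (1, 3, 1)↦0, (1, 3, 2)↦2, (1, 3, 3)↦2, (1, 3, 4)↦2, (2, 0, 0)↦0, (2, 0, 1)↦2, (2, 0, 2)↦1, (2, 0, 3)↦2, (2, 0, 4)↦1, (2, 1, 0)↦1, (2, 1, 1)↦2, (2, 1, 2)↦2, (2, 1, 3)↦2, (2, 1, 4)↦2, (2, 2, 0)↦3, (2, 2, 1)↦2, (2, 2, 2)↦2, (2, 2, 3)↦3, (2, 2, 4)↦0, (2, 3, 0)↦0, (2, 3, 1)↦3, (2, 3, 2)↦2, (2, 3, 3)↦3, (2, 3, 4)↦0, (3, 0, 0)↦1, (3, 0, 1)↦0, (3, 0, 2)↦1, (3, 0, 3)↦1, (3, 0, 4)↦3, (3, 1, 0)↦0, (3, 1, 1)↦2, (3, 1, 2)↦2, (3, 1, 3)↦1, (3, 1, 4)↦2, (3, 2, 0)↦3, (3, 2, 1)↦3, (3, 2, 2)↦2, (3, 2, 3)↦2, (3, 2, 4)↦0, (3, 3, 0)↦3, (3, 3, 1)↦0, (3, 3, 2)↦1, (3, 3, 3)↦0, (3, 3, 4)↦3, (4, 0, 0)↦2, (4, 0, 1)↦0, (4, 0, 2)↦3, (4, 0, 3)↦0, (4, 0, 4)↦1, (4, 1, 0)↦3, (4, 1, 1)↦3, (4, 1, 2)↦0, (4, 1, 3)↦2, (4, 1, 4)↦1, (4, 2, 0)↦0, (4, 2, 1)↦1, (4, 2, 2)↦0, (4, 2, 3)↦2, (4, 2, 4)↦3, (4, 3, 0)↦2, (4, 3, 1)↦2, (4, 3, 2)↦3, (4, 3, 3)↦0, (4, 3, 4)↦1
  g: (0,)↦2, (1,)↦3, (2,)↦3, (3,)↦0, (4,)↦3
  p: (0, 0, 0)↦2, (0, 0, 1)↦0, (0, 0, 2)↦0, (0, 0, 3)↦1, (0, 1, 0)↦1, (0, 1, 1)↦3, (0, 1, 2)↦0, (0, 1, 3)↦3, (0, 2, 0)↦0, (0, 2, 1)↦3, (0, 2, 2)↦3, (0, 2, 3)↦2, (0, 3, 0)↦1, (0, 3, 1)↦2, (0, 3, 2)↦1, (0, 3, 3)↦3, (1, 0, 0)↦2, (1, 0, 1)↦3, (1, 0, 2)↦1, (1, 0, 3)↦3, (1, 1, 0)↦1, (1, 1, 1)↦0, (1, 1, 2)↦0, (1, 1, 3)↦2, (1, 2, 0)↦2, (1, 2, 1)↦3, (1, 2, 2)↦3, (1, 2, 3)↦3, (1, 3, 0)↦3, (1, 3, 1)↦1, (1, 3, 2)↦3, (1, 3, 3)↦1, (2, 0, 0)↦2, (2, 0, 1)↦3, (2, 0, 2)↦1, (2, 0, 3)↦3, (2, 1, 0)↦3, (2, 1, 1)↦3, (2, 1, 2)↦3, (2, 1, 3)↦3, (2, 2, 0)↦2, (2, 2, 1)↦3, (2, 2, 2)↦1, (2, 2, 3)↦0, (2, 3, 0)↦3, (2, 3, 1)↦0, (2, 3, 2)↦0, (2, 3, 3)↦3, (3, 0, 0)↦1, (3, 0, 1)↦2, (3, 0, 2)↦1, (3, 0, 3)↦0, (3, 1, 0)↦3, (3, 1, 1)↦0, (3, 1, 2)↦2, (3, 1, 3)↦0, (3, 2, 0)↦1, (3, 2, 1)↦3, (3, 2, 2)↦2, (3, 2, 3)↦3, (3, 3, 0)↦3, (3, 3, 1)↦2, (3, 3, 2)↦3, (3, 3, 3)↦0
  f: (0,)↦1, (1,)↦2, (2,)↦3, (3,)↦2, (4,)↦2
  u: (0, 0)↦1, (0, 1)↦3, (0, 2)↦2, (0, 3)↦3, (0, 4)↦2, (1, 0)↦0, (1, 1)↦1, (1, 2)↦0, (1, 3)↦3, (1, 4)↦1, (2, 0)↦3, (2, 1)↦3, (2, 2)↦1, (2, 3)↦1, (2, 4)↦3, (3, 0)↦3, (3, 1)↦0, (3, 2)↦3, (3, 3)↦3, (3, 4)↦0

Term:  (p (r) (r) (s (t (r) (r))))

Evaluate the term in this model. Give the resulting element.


  r = 3
  r = 3
  r = 3
  r = 3
  (t (r) (r)) = t(3, 3) = 3
  (s (t (r) (r))) = s(3,) = 0
  (p (r) (r) (s (t (r) (r)))) = p(3, 3, 0) = 3

value = 3


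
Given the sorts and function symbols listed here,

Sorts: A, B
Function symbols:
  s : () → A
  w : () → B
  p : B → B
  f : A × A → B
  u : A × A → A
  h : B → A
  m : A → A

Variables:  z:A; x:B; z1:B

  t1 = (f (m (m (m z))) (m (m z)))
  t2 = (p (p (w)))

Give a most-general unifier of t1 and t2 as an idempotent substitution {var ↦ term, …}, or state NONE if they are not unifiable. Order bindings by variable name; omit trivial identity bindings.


NONE (not unifiable)

head clash or occurs-check failure — not unifiable


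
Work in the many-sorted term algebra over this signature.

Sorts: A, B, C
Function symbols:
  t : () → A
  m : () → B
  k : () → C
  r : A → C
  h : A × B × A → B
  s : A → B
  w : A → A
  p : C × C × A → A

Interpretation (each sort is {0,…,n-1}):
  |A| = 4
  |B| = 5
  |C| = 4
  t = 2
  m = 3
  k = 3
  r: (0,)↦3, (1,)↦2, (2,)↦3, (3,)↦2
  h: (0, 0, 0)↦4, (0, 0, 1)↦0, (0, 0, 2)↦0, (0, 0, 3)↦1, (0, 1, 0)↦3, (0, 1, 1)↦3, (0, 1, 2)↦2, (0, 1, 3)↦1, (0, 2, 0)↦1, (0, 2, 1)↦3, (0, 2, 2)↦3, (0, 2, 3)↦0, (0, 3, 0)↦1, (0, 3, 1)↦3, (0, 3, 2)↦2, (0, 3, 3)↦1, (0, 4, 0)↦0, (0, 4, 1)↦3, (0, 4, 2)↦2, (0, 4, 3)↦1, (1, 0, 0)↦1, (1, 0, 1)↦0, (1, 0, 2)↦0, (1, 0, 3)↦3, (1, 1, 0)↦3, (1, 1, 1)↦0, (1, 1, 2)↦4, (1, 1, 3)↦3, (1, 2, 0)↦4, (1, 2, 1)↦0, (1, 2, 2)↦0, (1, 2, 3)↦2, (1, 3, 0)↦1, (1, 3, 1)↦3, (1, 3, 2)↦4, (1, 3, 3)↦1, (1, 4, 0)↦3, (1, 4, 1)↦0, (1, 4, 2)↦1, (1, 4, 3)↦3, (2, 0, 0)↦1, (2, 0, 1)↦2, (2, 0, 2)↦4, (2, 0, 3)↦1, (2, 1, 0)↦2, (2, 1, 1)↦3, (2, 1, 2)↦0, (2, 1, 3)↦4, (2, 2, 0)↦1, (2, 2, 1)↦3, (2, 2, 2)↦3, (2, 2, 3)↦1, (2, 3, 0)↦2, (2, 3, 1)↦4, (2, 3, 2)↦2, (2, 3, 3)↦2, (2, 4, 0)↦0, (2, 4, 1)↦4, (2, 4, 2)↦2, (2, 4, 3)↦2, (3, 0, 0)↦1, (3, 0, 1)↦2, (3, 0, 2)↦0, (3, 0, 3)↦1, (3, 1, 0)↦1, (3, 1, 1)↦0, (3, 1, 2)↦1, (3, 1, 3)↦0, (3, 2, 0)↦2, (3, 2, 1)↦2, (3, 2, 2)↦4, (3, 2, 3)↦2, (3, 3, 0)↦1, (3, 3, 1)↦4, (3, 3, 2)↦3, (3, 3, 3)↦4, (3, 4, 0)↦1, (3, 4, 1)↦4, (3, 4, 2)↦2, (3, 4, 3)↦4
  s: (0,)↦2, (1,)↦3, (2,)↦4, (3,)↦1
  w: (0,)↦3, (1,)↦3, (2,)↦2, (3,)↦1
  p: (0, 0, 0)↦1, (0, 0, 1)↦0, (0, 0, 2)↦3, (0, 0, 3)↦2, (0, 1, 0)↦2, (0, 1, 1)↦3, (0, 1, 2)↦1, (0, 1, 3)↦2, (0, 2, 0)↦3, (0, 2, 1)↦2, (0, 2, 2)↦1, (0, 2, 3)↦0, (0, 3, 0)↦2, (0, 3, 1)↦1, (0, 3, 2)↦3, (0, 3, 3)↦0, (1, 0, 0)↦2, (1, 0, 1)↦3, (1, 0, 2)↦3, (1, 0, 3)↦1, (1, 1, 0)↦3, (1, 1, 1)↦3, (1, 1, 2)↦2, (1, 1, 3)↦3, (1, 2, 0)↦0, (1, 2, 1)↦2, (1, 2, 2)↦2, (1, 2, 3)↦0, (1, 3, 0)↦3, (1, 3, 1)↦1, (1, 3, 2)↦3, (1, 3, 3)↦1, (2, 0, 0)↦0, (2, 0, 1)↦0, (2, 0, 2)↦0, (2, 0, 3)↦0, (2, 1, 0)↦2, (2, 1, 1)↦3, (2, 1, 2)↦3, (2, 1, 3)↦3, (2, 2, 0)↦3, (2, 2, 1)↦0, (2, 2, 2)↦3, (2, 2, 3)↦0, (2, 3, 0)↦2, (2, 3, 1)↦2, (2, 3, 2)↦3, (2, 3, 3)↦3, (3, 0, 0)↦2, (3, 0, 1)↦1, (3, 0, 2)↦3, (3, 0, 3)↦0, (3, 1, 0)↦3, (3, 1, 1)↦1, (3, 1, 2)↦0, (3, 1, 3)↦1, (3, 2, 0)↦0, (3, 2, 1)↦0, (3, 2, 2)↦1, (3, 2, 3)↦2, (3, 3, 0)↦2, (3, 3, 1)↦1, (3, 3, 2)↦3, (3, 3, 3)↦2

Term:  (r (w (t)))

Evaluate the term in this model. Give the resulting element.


value = 3

  t = 2
  (w (t)) = w(2,) = 2
  (r (w (t))) = r(2,) = 3


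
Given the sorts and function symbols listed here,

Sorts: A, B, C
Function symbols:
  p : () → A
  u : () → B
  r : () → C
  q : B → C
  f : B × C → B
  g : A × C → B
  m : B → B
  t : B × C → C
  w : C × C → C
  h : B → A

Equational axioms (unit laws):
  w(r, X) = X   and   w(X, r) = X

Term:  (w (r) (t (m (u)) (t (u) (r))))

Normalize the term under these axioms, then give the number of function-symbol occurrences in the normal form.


1. (w (r) (t (m (u)) (t (u) (r))))  →  (t (m (u)) (t (u) (r)))
normal form: (t (m (u)) (t (u) (r)))

size = 6


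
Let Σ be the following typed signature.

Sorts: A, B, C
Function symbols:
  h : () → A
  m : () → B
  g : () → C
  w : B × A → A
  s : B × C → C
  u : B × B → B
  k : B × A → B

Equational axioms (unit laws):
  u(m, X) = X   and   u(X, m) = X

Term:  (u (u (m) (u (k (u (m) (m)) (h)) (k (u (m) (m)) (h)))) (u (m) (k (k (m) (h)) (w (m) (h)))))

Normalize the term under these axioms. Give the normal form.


1. (u (u (m) (u (k (u (m) (m)) (h)) (k (u (m) (m)) (h)))) (u (m) (k (k (m) (h)) (w (m) (h)))))  →  (u (u (k (u (m) (m)) (h)) (k (u (m) (m)) (h))) (u (m) (k (k (m) (h)) (w (m) (h)))))
2. (u (u (k (u (m) (m)) (h)) (k (u (m) (m)) (h))) (u (m) (k (k (m) (h)) (w (m) (h)))))  →  (u (u (k (m) (h)) (k (u (m) (m)) (h))) (u (m) (k (k (m) (h)) (w (m) (h)))))
3. (u (u (k (m) (h)) (k (u (m) (m)) (h))) (u (m) (k (k (m) (h)) (w (m) (h)))))  →  (u (u (k (m) (h)) (k (m) (h))) (u (m) (k (k (m) (h)) (w (m) (h)))))
4. (u (u (k (m) (h)) (k (m) (h))) (u (m) (k (k (m) (h)) (w (m) (h)))))  →  (u (u (k (m) (h)) (k (m) (h))) (k (k (m) (h)) (w (m) (h))))

normal form = (u (u (k (m) (h)) (k (m) (h))) (k (k (m) (h)) (w (m) (h))))


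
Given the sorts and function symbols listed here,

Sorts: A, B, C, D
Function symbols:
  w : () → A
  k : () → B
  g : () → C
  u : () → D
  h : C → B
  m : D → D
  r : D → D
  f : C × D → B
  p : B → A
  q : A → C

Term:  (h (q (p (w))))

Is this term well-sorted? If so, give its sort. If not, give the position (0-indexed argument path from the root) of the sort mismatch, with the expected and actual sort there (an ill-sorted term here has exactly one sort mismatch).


      (w) : A
    (p (w)) : ✗ arg 0 at [0, 0, 0] has sort A, expected B

ill-sorted at position [0, 0, 0]: expected B, got A


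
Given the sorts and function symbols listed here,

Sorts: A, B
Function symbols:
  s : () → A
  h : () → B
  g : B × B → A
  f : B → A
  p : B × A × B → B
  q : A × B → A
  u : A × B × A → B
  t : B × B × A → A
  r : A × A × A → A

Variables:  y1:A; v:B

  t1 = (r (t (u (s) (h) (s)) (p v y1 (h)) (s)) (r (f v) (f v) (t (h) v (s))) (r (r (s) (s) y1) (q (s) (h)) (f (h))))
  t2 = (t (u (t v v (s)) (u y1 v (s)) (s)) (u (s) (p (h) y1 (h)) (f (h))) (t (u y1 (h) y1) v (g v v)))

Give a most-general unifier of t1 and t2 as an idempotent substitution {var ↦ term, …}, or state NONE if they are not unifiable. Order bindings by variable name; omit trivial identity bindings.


NONE (not unifiable)

head clash or occurs-check failure — not unifiable


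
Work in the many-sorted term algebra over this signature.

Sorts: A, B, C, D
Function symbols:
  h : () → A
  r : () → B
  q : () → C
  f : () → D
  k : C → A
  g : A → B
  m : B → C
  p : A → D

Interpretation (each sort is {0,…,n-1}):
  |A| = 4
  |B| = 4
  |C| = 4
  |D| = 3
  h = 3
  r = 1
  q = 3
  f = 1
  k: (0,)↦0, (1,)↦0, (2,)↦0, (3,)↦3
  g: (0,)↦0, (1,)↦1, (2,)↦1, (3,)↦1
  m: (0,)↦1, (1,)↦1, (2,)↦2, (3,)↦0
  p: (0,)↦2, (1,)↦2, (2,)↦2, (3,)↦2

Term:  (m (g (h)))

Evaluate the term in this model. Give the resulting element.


value = 1

  h = 3
  (g (h)) = g(3,) = 1
  (m (g (h))) = m(1,) = 1


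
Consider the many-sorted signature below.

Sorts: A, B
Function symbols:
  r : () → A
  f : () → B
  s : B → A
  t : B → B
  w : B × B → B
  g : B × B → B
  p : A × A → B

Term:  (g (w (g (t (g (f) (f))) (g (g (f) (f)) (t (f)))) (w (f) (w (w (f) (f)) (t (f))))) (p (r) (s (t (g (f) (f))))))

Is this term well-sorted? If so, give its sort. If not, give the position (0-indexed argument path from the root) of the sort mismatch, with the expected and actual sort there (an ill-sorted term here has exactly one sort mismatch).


well-sorted; sort = B

          (f) : B
          (f) : B
        (g (f) (f)) : B
      (t (g (f) (f))) : B
          (f) : B
          (f) : B
        (g (f) (f)) : B
          (f) : B
        (t (f)) : B
      (g (g (f) (f)) (t (f))) : B
    (g (t (g (f) (f))) (g (g (f) (f)) (t (f)))) : B
      (f) : B
          (f) : B
          (f) : B
        (w (f) (f)) : B
          (f) : B
        (t (f)) : B
      (w (w (f) (f)) (t (f))) : B
    (w (f) (w (w (f) (f)) (t (f)))) : B
  (w (g (t (g (f) (f))) (g (g (f) (f)) (t (f)))) (w (f) (w (w (f) (f)) (t (f))))) : B
    (r) : A
          (f) : B
          (f) : B
        (g (f) (f)) : B
      (t (g (f) (f))) : B
    (s (t (g (f) (f)))) : A
  (p (r) (s (t (g (f) (f))))) : B
(g (w (g (t (g (f) (f))) (g (g (f) (f)) (t (f)))) (w (f) (w (w (f) (f)) (t (f))))) (p (r) (s (t (g (f) (f)))))) : B


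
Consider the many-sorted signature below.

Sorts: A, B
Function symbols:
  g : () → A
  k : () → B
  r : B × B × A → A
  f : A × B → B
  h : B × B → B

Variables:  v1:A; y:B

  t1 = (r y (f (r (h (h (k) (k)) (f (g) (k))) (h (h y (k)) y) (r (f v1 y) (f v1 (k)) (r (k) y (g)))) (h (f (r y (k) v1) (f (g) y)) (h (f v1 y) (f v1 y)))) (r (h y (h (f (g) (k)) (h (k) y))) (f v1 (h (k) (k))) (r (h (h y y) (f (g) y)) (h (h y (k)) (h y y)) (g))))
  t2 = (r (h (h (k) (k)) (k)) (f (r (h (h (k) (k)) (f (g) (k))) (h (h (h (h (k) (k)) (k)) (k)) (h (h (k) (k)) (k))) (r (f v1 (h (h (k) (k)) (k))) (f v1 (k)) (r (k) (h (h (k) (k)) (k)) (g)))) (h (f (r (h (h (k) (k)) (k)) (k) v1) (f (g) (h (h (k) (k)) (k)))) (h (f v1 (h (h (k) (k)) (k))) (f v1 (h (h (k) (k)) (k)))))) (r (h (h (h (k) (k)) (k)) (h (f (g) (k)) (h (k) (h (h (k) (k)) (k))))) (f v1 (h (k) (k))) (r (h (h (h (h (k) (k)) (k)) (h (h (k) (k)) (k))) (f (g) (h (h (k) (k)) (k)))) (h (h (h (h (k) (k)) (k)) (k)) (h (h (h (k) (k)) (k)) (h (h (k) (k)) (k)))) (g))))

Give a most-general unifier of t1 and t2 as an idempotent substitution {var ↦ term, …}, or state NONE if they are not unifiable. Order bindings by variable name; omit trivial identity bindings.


{y ↦ (h (h (k) (k)) (k))}


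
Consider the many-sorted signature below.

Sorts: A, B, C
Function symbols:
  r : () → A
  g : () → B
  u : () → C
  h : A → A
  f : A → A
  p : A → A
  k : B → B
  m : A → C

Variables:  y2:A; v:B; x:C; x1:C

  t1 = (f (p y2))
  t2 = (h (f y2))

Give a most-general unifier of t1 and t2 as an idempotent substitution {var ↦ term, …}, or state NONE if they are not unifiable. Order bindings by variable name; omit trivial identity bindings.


NONE (not unifiable)

head clash or occurs-check failure — not unifiable


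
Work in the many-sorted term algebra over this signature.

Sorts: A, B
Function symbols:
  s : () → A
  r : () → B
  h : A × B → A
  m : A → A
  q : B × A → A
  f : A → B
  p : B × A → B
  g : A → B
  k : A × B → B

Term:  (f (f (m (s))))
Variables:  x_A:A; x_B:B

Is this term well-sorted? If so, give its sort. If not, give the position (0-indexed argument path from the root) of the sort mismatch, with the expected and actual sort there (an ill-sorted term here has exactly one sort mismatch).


      (s) : A
    (m (s)) : A
  (f (m (s))) : B
(f (f (m (s)))) : ✗ arg 0 at [0] has sort B, expected A

ill-sorted at position [0]: expected A, got B


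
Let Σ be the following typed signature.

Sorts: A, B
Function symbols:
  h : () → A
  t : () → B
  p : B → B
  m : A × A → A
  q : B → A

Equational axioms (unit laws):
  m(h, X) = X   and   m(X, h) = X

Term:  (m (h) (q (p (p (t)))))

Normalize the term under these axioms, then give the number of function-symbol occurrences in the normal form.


size = 4

1. (m (h) (q (p (p (t)))))  →  (q (p (p (t))))
normal form: (q (p (p (t))))


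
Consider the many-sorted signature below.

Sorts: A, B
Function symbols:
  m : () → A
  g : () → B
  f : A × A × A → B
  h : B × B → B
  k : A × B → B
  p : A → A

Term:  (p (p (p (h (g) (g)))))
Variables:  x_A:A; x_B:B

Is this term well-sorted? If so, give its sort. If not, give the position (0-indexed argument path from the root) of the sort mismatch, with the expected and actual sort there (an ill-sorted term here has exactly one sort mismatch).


ill-sorted at position [0, 0, 0]: expected A, got B

        (g) : B
        (g) : B
      (h (g) (g)) : B
    (p (h (g) (g))) : ✗ arg 0 at [0, 0, 0] has sort B, expected A


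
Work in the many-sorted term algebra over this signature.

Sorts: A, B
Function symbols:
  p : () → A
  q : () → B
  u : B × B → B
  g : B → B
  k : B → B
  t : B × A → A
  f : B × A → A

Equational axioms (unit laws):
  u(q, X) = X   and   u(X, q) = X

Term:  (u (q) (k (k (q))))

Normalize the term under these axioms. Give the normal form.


1. (u (q) (k (k (q))))  →  (k (k (q)))

normal form = (k (k (q)))


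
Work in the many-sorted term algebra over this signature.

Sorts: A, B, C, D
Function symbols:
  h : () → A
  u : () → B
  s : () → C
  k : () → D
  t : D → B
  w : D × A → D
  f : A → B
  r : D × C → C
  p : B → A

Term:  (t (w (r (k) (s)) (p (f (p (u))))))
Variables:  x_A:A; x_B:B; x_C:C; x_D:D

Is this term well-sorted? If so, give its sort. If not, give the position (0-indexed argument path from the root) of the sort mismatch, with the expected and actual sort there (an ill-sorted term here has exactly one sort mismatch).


      (k) : D
      (s) : C
    (r (k) (s)) : C
          (u) : B
        (p (u)) : A
      (f (p (u))) : B
    (p (f (p (u)))) : A
  (w (r (k) (s)) (p (f (p (u))))) : ✗ arg 0 at [0, 0] has sort C, expected D

ill-sorted at position [0, 0]: expected D, got C


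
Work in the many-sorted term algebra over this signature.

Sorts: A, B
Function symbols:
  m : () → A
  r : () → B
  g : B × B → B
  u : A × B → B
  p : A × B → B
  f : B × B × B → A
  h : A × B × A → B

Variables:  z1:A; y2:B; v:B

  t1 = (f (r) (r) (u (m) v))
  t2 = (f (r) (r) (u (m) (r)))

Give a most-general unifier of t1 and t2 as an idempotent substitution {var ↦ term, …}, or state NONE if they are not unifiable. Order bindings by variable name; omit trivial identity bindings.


{v ↦ (r)}


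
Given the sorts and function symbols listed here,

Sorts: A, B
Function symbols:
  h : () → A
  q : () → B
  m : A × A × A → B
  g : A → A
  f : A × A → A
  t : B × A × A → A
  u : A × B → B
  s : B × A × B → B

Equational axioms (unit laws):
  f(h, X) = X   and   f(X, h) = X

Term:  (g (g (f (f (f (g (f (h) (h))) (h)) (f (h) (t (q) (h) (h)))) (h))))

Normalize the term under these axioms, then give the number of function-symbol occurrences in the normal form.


size = 9

1. (g (g (f (f (f (g (f (h) (h))) (h)) (f (h) (t (q) (h) (h)))) (h))))  →  (g (g (f (f (g (f (h) (h))) (h)) (f (h) (t (q) (h) (h))))))
2. (g (g (f (f (g (f (h) (h))) (h)) (f (h) (t (q) (h) (h))))))  →  (g (g (f (g (f (h) (h))) (f (h) (t (q) (h) (h))))))
3. (g (g (f (g (f (h) (h))) (f (h) (t (q) (h) (h))))))  →  (g (g (f (g (h)) (f (h) (t (q) (h) (h))))))
4. (g (g (f (g (h)) (f (h) (t (q) (h) (h))))))  →  (g (g (f (g (h)) (t (q) (h) (h)))))
normal form: (g (g (f (g (h)) (t (q) (h) (h)))))


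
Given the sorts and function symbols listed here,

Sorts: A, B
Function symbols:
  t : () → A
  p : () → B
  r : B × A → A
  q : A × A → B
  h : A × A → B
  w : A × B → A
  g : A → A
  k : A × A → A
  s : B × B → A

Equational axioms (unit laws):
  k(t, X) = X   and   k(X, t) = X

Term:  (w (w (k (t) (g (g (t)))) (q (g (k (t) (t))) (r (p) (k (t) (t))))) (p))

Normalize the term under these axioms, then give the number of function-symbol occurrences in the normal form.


size = 12

1. (w (w (k (t) (g (g (t)))) (q (g (k (t) (t))) (r (p) (k (t) (t))))) (p))  →  (w (w (g (g (t))) (q (g (k (t) (t))) (r (p) (k (t) (t))))) (p))
2. (w (w (g (g (t))) (q (g (k (t) (t))) (r (p) (k (t) (t))))) (p))  →  (w (w (g (g (t))) (q (g (t)) (r (p) (k (t) (t))))) (p))
3. (w (w (g (g (t))) (q (g (t)) (r (p) (k (t) (t))))) (p))  →  (w (w (g (g (t))) (q (g (t)) (r (p) (t)))) (p))
normal form: (w (w (g (g (t))) (q (g (t)) (r (p) (t)))) (p))


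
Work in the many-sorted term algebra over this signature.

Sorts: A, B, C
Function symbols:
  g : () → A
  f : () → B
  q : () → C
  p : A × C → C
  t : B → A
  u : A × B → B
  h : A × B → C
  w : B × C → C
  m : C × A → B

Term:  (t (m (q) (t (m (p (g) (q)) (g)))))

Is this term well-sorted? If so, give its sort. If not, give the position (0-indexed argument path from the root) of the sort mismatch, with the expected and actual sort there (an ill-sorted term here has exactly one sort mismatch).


well-sorted; sort = A

    (q) : C
          (g) : A
          (q) : C
        (p (g) (q)) : C
        (g) : A
      (m (p (g) (q)) (g)) : B
    (t (m (p (g) (q)) (g))) : A
  (m (q) (t (m (p (g) (q)) (g)))) : B
(t (m (q) (t (m (p (g) (q)) (g))))) : A
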